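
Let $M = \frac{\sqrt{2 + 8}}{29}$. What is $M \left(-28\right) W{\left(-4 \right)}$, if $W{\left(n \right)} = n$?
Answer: $\frac{112 \sqrt{10}}{29} \approx 12.213$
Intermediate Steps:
$M = \frac{\sqrt{10}}{29}$ ($M = \sqrt{10} \cdot \frac{1}{29} = \frac{\sqrt{10}}{29} \approx 0.10904$)
$M \left(-28\right) W{\left(-4 \right)} = \frac{\sqrt{10}}{29} \left(-28\right) \left(-4\right) = - \frac{28 \sqrt{10}}{29} \left(-4\right) = \frac{112 \sqrt{10}}{29}$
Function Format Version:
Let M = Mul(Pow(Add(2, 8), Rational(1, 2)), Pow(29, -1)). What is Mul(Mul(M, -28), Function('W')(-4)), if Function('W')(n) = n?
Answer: Mul(Rational(112, 29), Pow(10, Rational(1, 2))) ≈ 12.213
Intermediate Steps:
M = Mul(Rational(1, 29), Pow(10, Rational(1, 2))) (M = Mul(Pow(10, Rational(1, 2)), Rational(1, 29)) = Mul(Rational(1, 29), Pow(10, Rational(1, 2))) ≈ 0.10904)
Mul(Mul(M, -28), Function('W')(-4)) = Mul(Mul(Mul(Rational(1, 29), Pow(10, Rational(1, 2))), -28), -4) = Mul(Mul(Rational(-28, 29), Pow(10, Rational(1, 2))), -4) = Mul(Rational(112, 29), Pow(10, Rational(1, 2)))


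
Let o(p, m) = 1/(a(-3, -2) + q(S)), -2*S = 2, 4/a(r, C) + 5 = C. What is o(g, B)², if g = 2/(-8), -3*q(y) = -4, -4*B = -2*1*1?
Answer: 441/256 ≈ 1.7227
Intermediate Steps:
a(r, C) = 4/(-5 + C)
S = -1 (S = -½*2 = -1)
B = ½ (B = -(-2*1)/4 = -(-1)/2 = -¼*(-2) = ½ ≈ 0.50000)
q(y) = 4/3 (q(y) = -⅓*(-4) = 4/3)
g = -¼ (g = 2*(-⅛) = -¼ ≈ -0.25000)
o(p, m) = 21/16 (o(p, m) = 1/(4/(-5 - 2) + 4/3) = 1/(4/(-7) + 4/3) = 1/(4*(-⅐) + 4/3) = 1/(-4/7 + 4/3) = 1/(16/21) = 21/16)
o(g, B)² = (21/16)² = 441/256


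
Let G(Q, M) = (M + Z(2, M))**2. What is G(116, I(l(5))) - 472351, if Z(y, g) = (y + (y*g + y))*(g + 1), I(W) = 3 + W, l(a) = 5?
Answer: -437007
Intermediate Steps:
Z(y, g) = (1 + g)*(2*y + g*y) (Z(y, g) = (y + (g*y + y))*(1 + g) = (y + (y + g*y))*(1 + g) = (2*y + g*y)*(1 + g) = (1 + g)*(2*y + g*y))
G(Q, M) = (4 + 2*M**2 + 7*M)**2 (G(Q, M) = (M + 2*(2 + M**2 + 3*M))**2 = (M + (4 + 2*M**2 + 6*M))**2 = (4 + 2*M**2 + 7*M)**2)
G(116, I(l(5))) - 472351 = (4 + 2*(3 + 5)**2 + 7*(3 + 5))**2 - 472351 = (4 + 2*8**2 + 7*8)**2 - 472351 = (4 + 2*64 + 56)**2 - 472351 = (4 + 128 + 56)**2 - 472351 = 188**2 - 472351 = 35344 - 472351 = -437007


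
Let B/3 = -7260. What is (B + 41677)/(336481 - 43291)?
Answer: 19897/293190 ≈ 0.067864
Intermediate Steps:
B = -21780 (B = 3*(-7260) = -21780)
(B + 41677)/(336481 - 43291) = (-21780 + 41677)/(336481 - 43291) = 19897/293190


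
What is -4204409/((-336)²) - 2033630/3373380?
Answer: -80070321805/2115783936 ≈ -37.844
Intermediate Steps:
-4204409/((-336)²) - 2033630/3373380 = -4204409/112896 - 2033630*1/3373380 = -4204409*1/112896 - 203363/337338 = -4204409/112896 - 203363/337338 = -80070321805/2115783936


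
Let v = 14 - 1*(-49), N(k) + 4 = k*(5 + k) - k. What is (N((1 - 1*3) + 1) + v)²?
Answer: 3136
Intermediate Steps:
N(k) = -4 - k + k*(5 + k) (N(k) = -4 + (k*(5 + k) - k) = -4 + (-k + k*(5 + k)) = -4 - k + k*(5 + k))
v = 63 (v = 14 + 49 = 63)
(N((1 - 1*3) + 1) + v)² = ((-4 + ((1 - 1*3) + 1)² + 4*((1 - 1*3) + 1)) + 63)² = ((-4 + ((1 - 3) + 1)² + 4*((1 - 3) + 1)) + 63)² = ((-4 + (-2 + 1)² + 4*(-2 + 1)) + 63)² = ((-4 + (-1)² + 4*(-1)) + 63)² = ((-4 + 1 - 4) + 63)² = (-7 + 63)² = 56² = 3136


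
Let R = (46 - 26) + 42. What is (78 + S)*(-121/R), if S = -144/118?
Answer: -274065/1829 ≈ -149.84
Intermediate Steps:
R = 62 (R = 20 + 42 = 62)
S = -72/59 (S = -144*1/118 = -72/59 ≈ -1.2203)
(78 + S)*(-121/R) = (78 - 72/59)*(-121/62) = 4530*(-121*1/62)/59 = (4530/59)*(-121/62) = -274065/1829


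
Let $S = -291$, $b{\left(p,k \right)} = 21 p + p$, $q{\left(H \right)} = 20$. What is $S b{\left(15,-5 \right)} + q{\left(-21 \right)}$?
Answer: $-96010$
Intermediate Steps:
$b{\left(p,k \right)} = 22 p$
$S b{\left(15,-5 \right)} + q{\left(-21 \right)} = - 291 \cdot 22 \cdot 15 + 20 = \left(-291\right) 330 + 20 = -96030 + 20 = -96010$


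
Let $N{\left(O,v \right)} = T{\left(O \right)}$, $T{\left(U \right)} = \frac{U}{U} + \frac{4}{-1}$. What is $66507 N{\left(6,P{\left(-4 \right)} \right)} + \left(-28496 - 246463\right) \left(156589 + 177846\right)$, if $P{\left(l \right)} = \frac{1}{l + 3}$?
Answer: $-91956112686$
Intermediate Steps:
$P{\left(l \right)} = \frac{1}{3 + l}$
$T{\left(U \right)} = -3$ ($T{\left(U \right)} = 1 + 4 \left(-1\right) = 1 - 4 = -3$)
$N{\left(O,v \right)} = -3$
$66507 N{\left(6,P{\left(-4 \right)} \right)} + \left(-28496 - 246463\right) \left(156589 + 177846\right) = 66507 \left(-3\right) + \left(-28496 - 246463\right) \left(156589 + 177846\right) = -199521 - 91955913165 = -91956112686$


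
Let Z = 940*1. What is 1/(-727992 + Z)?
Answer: -1/727052 ≈ -1.3754e-6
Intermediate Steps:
Z = 940
1/(-727992 + Z) = 1/(-727992 + 940) = 1/(-727052) = -1/727052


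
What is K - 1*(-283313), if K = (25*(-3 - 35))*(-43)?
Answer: 324163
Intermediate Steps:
K = 40850 (K = (25*(-38))*(-43) = -950*(-43) = 40850)
K - 1*(-283313) = 40850 - 1*(-283313) = 40850 + 283313 = 324163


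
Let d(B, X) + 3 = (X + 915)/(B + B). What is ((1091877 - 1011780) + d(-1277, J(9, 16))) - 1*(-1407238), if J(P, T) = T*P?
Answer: 3798644869/2554 ≈ 1.4873e+6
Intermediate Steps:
J(P, T) = P*T
d(B, X) = -3 + (915 + X)/(2*B) (d(B, X) = -3 + (X + 915)/(B + B) = -3 + (915 + X)/((2*B)) = -3 + (915 + X)*(1/(2*B)) = -3 + (915 + X)/(2*B))
((1091877 - 1011780) + d(-1277, J(9, 16))) - 1*(-1407238) = ((1091877 - 1011780) + (½)*(915 + 9*16 - 6*(-1277))/(-1277)) - 1*(-1407238) = (80097 + (½)*(-1/1277)*(915 + 144 + 7662)) + 1407238 = (80097 + (½)*(-1/1277)*8721) + 1407238 = (80097 - 8721/2554) + 1407238 = 204559017/2554 + 1407238 = 3798644869/2554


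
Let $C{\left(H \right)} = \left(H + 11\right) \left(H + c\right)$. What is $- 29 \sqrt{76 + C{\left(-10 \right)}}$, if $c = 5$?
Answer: $- 29 \sqrt{71} \approx -244.36$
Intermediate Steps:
$C{\left(H \right)} = \left(5 + H\right) \left(11 + H\right)$ ($C{\left(H \right)} = \left(H + 11\right) \left(H + 5\right) = \left(11 + H\right) \left(5 + H\right) = \left(5 + H\right) \left(11 + H\right)$)
$- 29 \sqrt{76 + C{\left(-10 \right)}} = - 29 \sqrt{76 + \left(55 + \left(-10\right)^{2} + 16 \left(-10\right)\right)} = - 29 \sqrt{76 + \left(55 + 100 - 160\right)} = - 29 \sqrt{76 - 5} = - 29 \sqrt{71}$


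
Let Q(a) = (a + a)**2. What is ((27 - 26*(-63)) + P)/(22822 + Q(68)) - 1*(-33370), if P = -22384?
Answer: 1378760941/41318 ≈ 33370.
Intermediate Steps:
Q(a) = 4*a**2 (Q(a) = (2*a)**2 = 4*a**2)
((27 - 26*(-63)) + P)/(22822 + Q(68)) - 1*(-33370) = ((27 - 26*(-63)) - 22384)/(22822 + 4*68**2) - 1*(-33370) = ((27 + 1638) - 22384)/(22822 + 4*4624) + 33370 = (1665 - 22384)/(22822 + 18496) + 33370 = -20719/41318 + 33370 = 1378760941/41318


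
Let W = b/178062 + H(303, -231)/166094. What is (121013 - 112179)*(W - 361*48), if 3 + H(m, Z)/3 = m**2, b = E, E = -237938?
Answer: -1131782476059805640/7393757457 ≈ -1.5307e+8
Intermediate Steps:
b = -237938
H(m, Z) = -9 + 3*m**2
W = 2380351436/7393757457 (W = -237938/178062 + (-9 + 3*303**2)/166094 = -237938*1/178062 + (-9 + 3*91809)*(1/166094) = -118969/89031 + (-9 + 275427)*(1/166094) = -118969/89031 + 275418*(1/166094) = -118969/89031 + 137709/83047 = 2380351436/7393757457 ≈ 0.32194)
(121013 - 112179)*(W - 361*48) = (121013 - 112179)*(2380351436/7393757457 - 361*48) = 8834*(2380351436/7393757457 - 17328) = 8834*(-128116648863460/7393757457) = -1131782476059805640/7393757457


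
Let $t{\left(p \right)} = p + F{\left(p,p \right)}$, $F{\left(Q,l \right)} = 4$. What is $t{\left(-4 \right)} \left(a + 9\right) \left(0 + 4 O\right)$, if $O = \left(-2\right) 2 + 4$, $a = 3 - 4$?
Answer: $0$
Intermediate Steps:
$a = -1$ ($a = 3 - 4 = -1$)
$O = 0$ ($O = -4 + 4 = 0$)
$t{\left(p \right)} = 4 + p$ ($t{\left(p \right)} = p + 4 = 4 + p$)
$t{\left(-4 \right)} \left(a + 9\right) \left(0 + 4 O\right) = \left(4 - 4\right) \left(-1 + 9\right) \left(0 + 4 \cdot 0\right) = 0 \cdot 8 \left(0 + 0\right) = 0 \cdot 0 = 0$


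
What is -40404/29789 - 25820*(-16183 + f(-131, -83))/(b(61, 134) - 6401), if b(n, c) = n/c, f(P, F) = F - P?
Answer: -1663010457858092/25549220997 ≈ -65090.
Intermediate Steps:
-40404/29789 - 25820*(-16183 + f(-131, -83))/(b(61, 134) - 6401) = -40404/29789 - 25820*(-16183 + (-83 - 1*(-131)))/(61/134 - 6401) = -40404*1/29789 - 25820*(-16183 + (-83 + 131))/(61*(1/134) - 6401) = -40404/29789 - 25820*(-16183 + 48)/(61/134 - 6401) = -40404/29789 - 25820/((-857673/134/(-16135))) = -40404/29789 - 25820/((-857673/134*(-1/16135))) = -40404/29789 - 25820/857673/2162090 = -40404/29789 - 25820*2162090/857673 = -40404/29789 - 55825163800/857673 = -1663010457858092/25549220997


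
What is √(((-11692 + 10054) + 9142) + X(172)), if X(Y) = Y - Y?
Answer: 4*√469 ≈ 86.626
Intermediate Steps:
X(Y) = 0
√(((-11692 + 10054) + 9142) + X(172)) = √(((-11692 + 10054) + 9142) + 0) = √((-1638 + 9142) + 0) = √(7504 + 0) = √7504 = 4*√469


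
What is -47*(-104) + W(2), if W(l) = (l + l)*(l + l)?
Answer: 4904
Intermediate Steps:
W(l) = 4*l**2 (W(l) = (2*l)*(2*l) = 4*l**2)
-47*(-104) + W(2) = -47*(-104) + 4*2**2 = 4888 + 4*4 = 4888 + 16 = 4904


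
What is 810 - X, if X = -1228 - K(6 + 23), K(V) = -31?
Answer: 2007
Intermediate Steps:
X = -1197 (X = -1228 - 1*(-31) = -1228 + 31 = -1197)
810 - X = 810 - 1*(-1197) = 810 + 1197 = 2007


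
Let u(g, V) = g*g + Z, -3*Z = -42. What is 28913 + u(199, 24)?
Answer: 68528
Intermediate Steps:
Z = 14 (Z = -⅓*(-42) = 14)
u(g, V) = 14 + g² (u(g, V) = g*g + 14 = g² + 14 = 14 + g²)
28913 + u(199, 24) = 28913 + (14 + 199²) = 28913 + (14 + 39601) = 28913 + 39615 = 68528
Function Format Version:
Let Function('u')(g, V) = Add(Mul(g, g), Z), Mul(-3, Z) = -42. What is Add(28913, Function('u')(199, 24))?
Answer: 68528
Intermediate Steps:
Z = 14 (Z = Mul(Rational(-1, 3), -42) = 14)
Function('u')(g, V) = Add(14, Pow(g, 2)) (Function('u')(g, V) = Add(Mul(g, g), 14) = Add(Pow(g, 2), 14) = Add(14, Pow(g, 2)))
Add(28913, Function('u')(199, 24)) = Add(28913, Add(14, Pow(199, 2))) = Add(28913, Add(14, 39601)) = Add(28913, 39615) = 68528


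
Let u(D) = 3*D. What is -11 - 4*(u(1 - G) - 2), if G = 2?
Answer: 9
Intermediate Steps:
-11 - 4*(u(1 - G) - 2) = -11 - 4*(3*(1 - 1*2) - 2) = -11 - 4*(3*(1 - 2) - 2) = -11 - 4*(3*(-1) - 2) = -11 - 4*(-3 - 2) = -11 - 4*(-5) = -11 + 20 = 9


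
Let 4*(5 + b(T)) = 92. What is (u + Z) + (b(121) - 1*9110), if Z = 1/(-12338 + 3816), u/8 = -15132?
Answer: -1109121257/8522 ≈ -1.3015e+5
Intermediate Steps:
b(T) = 18 (b(T) = -5 + (¼)*92 = -5 + 23 = 18)
u = -121056 (u = 8*(-15132) = -121056)
Z = -1/8522 (Z = 1/(-8522) = -1/8522 ≈ -0.00011734)
(u + Z) + (b(121) - 1*9110) = (-121056 - 1/8522) + (18 - 1*9110) = -1031639233/8522 + (18 - 9110) = -1031639233/8522 - 9092 = -1109121257/8522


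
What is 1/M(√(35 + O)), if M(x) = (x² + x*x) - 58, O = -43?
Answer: -1/74 ≈ -0.013514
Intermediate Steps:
M(x) = -58 + 2*x² (M(x) = (x² + x²) - 58 = 2*x² - 58 = -58 + 2*x²)
1/M(√(35 + O)) = 1/(-58 + 2*(√(35 - 43))²) = 1/(-58 + 2*(√(-8))²) = 1/(-58 + 2*(2*I*√2)²) = 1/(-58 + 2*(-8)) = 1/(-58 - 16) = 1/(-74) = -1/74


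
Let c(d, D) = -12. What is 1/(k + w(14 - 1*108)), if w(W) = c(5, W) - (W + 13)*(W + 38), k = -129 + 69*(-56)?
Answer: -1/8541 ≈ -0.00011708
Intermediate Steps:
k = -3993 (k = -129 - 3864 = -3993)
w(W) = -12 - (13 + W)*(38 + W) (w(W) = -12 - (W + 13)*(W + 38) = -12 - (13 + W)*(38 + W))
1/(k + w(14 - 1*108)) = 1/(-3993 + (-506 - (14 - 1*108)² - 51*(14 - 1*108))) = 1/(-3993 + (-506 - (14 - 108)² - 51*(14 - 108))) = 1/(-3993 + (-506 - 1*(-94)² - 51*(-94))) = 1/(-3993 + (-506 - 1*8836 + 4794)) = 1/(-3993 + (-506 - 8836 + 4794)) = 1/(-3993 - 4548) = 1/(-8541) = -1/8541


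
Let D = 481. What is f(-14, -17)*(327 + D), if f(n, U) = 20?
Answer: 16160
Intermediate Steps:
f(-14, -17)*(327 + D) = 20*(327 + 481) = 20*808 = 16160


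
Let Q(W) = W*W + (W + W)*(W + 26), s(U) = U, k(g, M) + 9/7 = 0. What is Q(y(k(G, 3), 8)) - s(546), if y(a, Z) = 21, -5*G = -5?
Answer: 1869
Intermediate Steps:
G = 1 (G = -1/5*(-5) = 1)
k(g, M) = -9/7 (k(g, M) = -9/7 + 0 = -9/7)
Q(W) = W**2 + 2*W*(26 + W) (Q(W) = W**2 + (2*W)*(26 + W) = W**2 + 2*W*(26 + W))
Q(y(k(G, 3), 8)) - s(546) = 21*(52 + 3*21) - 1*546 = 21*(52 + 63) - 546 = 21*115 - 546 = 2415 - 546 = 1869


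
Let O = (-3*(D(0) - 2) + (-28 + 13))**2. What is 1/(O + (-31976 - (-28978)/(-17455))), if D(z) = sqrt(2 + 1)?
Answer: -1618325540615/51575040779942004 - 914031075*sqrt(3)/17191680259980668 ≈ -3.1470e-5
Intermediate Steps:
D(z) = sqrt(3)
O = (-9 - 3*sqrt(3))**2 (O = (-3*(sqrt(3) - 2) + (-28 + 13))**2 = (-3*(-2 + sqrt(3)) - 15)**2 = ((6 - 3*sqrt(3)) - 15)**2 = (-9 - 3*sqrt(3))**2 ≈ 201.53)
1/(O + (-31976 - (-28978)/(-17455))) = 1/((108 + 54*sqrt(3)) + (-31976 - (-28978)/(-17455))) = 1/((108 + 54*sqrt(3)) + (-31976 - (-28978)*(-1)/17455)) = 1/((108 + 54*sqrt(3)) + (-31976 - 1*28978/17455)) = 1/((108 + 54*sqrt(3)) + (-31976 - 28978/17455)) = 1/((108 + 54*sqrt(3)) - 558170058/17455) = 1/(-556284918/17455 + 54*sqrt(3))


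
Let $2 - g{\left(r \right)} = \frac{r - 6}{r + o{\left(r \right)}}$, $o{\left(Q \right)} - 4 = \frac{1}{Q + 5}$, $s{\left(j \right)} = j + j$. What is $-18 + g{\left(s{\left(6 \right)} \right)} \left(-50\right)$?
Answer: $- \frac{9038}{91} \approx -99.319$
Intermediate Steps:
$s{\left(j \right)} = 2 j$
$o{\left(Q \right)} = 4 + \frac{1}{5 + Q}$ ($o{\left(Q \right)} = 4 + \frac{1}{Q + 5} = 4 + \frac{1}{5 + Q}$)
$g{\left(r \right)} = 2 - \frac{-6 + r}{r + \frac{21 + 4 r}{5 + r}}$ ($g{\left(r \right)} = 2 - \frac{r - 6}{r + \frac{21 + 4 r}{5 + r}} = 2 - \frac{-6 + r}{r + \frac{21 + 4 r}{5 + r}}$)
$-18 + g{\left(s{\left(6 \right)} \right)} \left(-50\right) = -18 + \frac{72 + \left(2 \cdot 6\right)^{2} + 19 \cdot 2 \cdot 6}{21 + \left(2 \cdot 6\right)^{2} + 9 \cdot 2 \cdot 6} \left(-50\right) = -18 + \frac{72 + 12^{2} + 19 \cdot 12}{21 + 12^{2} + 9 \cdot 12} \left(-50\right) = -18 + \frac{72 + 144 + 228}{21 + 144 + 108} \left(-50\right) = -18 + \frac{1}{273} \cdot 444 \left(-50\right) = -18 + \frac{148}{91} \left(-50\right) = -18 - \frac{7400}{91} = - \frac{9038}{91}$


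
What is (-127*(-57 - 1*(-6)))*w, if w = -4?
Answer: -25908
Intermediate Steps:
(-127*(-57 - 1*(-6)))*w = -127*(-57 - 1*(-6))*(-4) = -127*(-57 + 6)*(-4) = -127*(-51)*(-4) = 6477*(-4) = -25908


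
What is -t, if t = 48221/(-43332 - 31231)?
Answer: 48221/74563 ≈ 0.64672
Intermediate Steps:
t = -48221/74563 (t = 48221/(-74563) = 48221*(-1/74563) = -48221/74563 ≈ -0.64672)
-t = -1*(-48221/74563) = 48221/74563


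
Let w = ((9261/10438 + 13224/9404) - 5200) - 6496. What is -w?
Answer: 286960495009/24539738 ≈ 11694.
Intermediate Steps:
w = -286960495009/24539738 (w = ((9261*(1/10438) + 13224*(1/9404)) - 5200) - 6496 = ((9261/10438 + 3306/2351) - 5200) - 6496 = (56280639/24539738 - 5200) - 6496 = -127550356961/24539738 - 6496 = -286960495009/24539738 ≈ -11694.)
-w = -1*(-286960495009/24539738) = 286960495009/24539738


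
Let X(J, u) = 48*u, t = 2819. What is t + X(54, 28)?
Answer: 4163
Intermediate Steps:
t + X(54, 28) = 2819 + 48*28 = 2819 + 1344 = 4163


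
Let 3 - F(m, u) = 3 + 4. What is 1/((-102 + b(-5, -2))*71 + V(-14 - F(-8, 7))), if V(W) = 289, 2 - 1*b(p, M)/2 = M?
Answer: -1/6385 ≈ -0.00015662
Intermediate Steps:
F(m, u) = -4 (F(m, u) = 3 - (3 + 4) = 3 - 1*7 = 3 - 7 = -4)
b(p, M) = 4 - 2*M
1/((-102 + b(-5, -2))*71 + V(-14 - F(-8, 7))) = 1/((-102 + (4 - 2*(-2)))*71 + 289) = 1/((-102 + (4 + 4))*71 + 289) = 1/((-102 + 8)*71 + 289) = 1/(-94*71 + 289) = 1/(-6674 + 289) = 1/(-6385) = -1/6385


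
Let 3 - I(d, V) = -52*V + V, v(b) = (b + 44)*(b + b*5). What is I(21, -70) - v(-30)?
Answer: -1047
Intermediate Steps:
v(b) = 6*b*(44 + b) (v(b) = (44 + b)*(b + 5*b) = (44 + b)*(6*b) = 6*b*(44 + b))
I(d, V) = 3 + 51*V (I(d, V) = 3 - (-52*V + V) = 3 - (-51)*V = 3 + 51*V)
I(21, -70) - v(-30) = (3 + 51*(-70)) - 6*(-30)*(44 - 30) = (3 - 3570) - 6*(-30)*14 = -3567 - 1*(-2520) = -3567 + 2520 = -1047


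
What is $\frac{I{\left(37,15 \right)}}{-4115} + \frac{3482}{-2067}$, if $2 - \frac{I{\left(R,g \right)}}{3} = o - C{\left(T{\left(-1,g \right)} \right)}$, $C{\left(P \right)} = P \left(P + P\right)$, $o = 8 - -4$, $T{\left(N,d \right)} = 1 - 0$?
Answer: $- \frac{14278822}{8505705} \approx -1.6787$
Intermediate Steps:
$T{\left(N,d \right)} = 1$ ($T{\left(N,d \right)} = 1 + 0 = 1$)
$o = 12$ ($o = 8 + 4 = 12$)
$C{\left(P \right)} = 2 P^{2}$ ($C{\left(P \right)} = P 2 P = 2 P^{2}$)
$I{\left(R,g \right)} = -24$ ($I{\left(R,g \right)} = 6 - 3 \left(12 - 2 \cdot 1^{2}\right) = 6 - 3 \left(12 - 2 \cdot 1\right) = 6 - 3 \left(12 - 2\right) = 6 - 30 = -24$)
$\frac{I{\left(37,15 \right)}}{-4115} + \frac{3482}{-2067} = - \frac{24}{-4115} + \frac{3482}{-2067} = \left(-24\right) \left(- \frac{1}{4115}\right) + 3482 \left(- \frac{1}{2067}\right) = \frac{24}{4115} - \frac{3482}{2067} = - \frac{14278822}{8505705}$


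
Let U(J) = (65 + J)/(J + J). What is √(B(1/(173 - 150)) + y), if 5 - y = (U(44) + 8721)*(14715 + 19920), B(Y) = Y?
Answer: I*√309388505291162/1012 ≈ 17381.0*I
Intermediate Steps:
U(J) = (65 + J)/(2*J) (U(J) = (65 + J)/((2*J)) = (65 + J)*(1/(2*J)) = (65 + J)/(2*J))
y = -26584336255/88 (y = 5 - ((½)*(65 + 44)/44 + 8721)*(14715 + 19920) = 5 - ((½)*(1/44)*109 + 8721)*34635 = 5 - (109/88 + 8721)*34635 = 5 - 767557*34635/88 = 5 - 1*26584336695/88 = 5 - 26584336695/88 = -26584336255/88 ≈ -3.0209e+8)
√(B(1/(173 - 150)) + y) = √(1/(173 - 150) - 26584336255/88) = √(1/23 - 26584336255/88) = √(-611439733777/2024) = I*√309388505291162/1012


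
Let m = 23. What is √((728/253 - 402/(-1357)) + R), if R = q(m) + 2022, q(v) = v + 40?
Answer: √465277112663/14927 ≈ 45.697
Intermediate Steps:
q(v) = 40 + v
R = 2085 (R = (40 + 23) + 2022 = 63 + 2022 = 2085)
√((728/253 - 402/(-1357)) + R) = √((728/253 - 402/(-1357)) + 2085) = √((728*(1/253) - 402*(-1/1357)) + 2085) = √((728/253 + 402/1357) + 2085) = √(47374/14927 + 2085) = √(31170169/14927) = √465277112663/14927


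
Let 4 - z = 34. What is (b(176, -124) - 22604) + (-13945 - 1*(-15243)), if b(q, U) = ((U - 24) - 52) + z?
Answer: -21536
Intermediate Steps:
z = -30 (z = 4 - 1*34 = 4 - 34 = -30)
b(q, U) = -106 + U (b(q, U) = ((U - 24) - 52) - 30 = ((-24 + U) - 52) - 30 = (-76 + U) - 30 = -106 + U)
(b(176, -124) - 22604) + (-13945 - 1*(-15243)) = ((-106 - 124) - 22604) + (-13945 - 1*(-15243)) = (-230 - 22604) + (-13945 + 15243) = -22834 + 1298 = -21536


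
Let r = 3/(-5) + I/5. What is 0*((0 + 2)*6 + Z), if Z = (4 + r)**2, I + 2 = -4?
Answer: 0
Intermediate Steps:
I = -6 (I = -2 - 4 = -6)
r = -9/5 (r = 3/(-5) - 6/5 = 3*(-1/5) - 6*1/5 = -3/5 - 6/5 = -9/5 ≈ -1.8000)
Z = 121/25 (Z = (4 - 9/5)**2 = (11/5)**2 = 121/25 ≈ 4.8400)
0*((0 + 2)*6 + Z) = 0*((0 + 2)*6 + 121/25) = 0*(2*6 + 121/25) = 0*(12 + 121/25) = 0*(421/25) = 0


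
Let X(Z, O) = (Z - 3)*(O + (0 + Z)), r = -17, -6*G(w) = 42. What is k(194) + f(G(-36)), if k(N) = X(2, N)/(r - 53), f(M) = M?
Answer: -21/5 ≈ -4.2000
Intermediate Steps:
G(w) = -7 (G(w) = -⅙*42 = -7)
X(Z, O) = (-3 + Z)*(O + Z)
k(N) = 1/35 + N/70 (k(N) = (2² - 3*N - 3*2 + N*2)/(-17 - 53) = (4 - 3*N - 6 + 2*N)/(-70) = (-2 - N)*(-1/70) = 1/35 + N/70)
k(194) + f(G(-36)) = (1/35 + (1/70)*194) - 7 = (1/35 + 97/35) - 7 = 14/5 - 7 = -21/5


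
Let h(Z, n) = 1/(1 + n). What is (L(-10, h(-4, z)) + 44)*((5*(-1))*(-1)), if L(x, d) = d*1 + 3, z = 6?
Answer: 1650/7 ≈ 235.71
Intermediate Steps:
L(x, d) = 3 + d (L(x, d) = d + 3 = 3 + d)
(L(-10, h(-4, z)) + 44)*((5*(-1))*(-1)) = ((3 + 1/(1 + 6)) + 44)*((5*(-1))*(-1)) = ((3 + 1/7) + 44)*(-5*(-1)) = ((3 + ⅐) + 44)*5 = (22/7 + 44)*5 = (330/7)*5 = 1650/7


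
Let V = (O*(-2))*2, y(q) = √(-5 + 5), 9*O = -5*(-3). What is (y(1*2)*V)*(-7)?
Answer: 0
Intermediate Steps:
O = 5/3 (O = (-5*(-3))/9 = (⅑)*15 = 5/3 ≈ 1.6667)
y(q) = 0 (y(q) = √0 = 0)
V = -20/3 (V = ((5/3)*(-2))*2 = -10/3*2 = -20/3 ≈ -6.6667)
(y(1*2)*V)*(-7) = (0*(-20/3))*(-7) = 0*(-7) = 0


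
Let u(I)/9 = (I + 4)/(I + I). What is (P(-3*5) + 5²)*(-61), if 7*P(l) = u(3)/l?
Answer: -15189/10 ≈ -1518.9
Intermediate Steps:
u(I) = 9*(4 + I)/(2*I) (u(I) = 9*((I + 4)/(I + I)) = 9*((4 + I)/((2*I))) = 9*((4 + I)*(1/(2*I))) = 9*((4 + I)/(2*I)) = 9*(4 + I)/(2*I))
P(l) = 3/(2*l) (P(l) = ((9/2 + 18/3)/l)/7 = ((9/2 + 18*(⅓))/l)/7 = ((9/2 + 6)/l)/7 = (21/(2*l))/7 = 3/(2*l))
(P(-3*5) + 5²)*(-61) = (3/(2*((-3*5))) + 5²)*(-61) = ((3/2)/(-15) + 25)*(-61) = ((3/2)*(-1/15) + 25)*(-61) = (-⅒ + 25)*(-61) = (249/10)*(-61) = -15189/10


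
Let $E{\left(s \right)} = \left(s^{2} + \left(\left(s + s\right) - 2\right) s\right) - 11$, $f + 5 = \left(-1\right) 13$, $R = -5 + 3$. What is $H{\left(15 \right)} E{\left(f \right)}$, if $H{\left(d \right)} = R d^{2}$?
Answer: $-448650$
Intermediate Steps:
$R = -2$
$f = -18$ ($f = -5 - 13 = -18$)
$H{\left(d \right)} = - 2 d^{2}$
$E{\left(s \right)} = -11 + s^{2} + s \left(-2 + 2 s\right)$ ($E{\left(s \right)} = \left(s^{2} + \left(2 s - 2\right) s\right) - 11 = \left(s^{2} + \left(-2 + 2 s\right) s\right) - 11 = \left(s^{2} + s \left(-2 + 2 s\right)\right) - 11 = -11 + s^{2} + s \left(-2 + 2 s\right)$)
$H{\left(15 \right)} E{\left(f \right)} = - 2 \cdot 15^{2} \left(-11 - -36 + 3 \left(-18\right)^{2}\right) = \left(-2\right) 225 \left(-11 + 36 + 3 \cdot 324\right) = - 450 \left(-11 + 36 + 972\right) = \left(-450\right) 997 = -448650$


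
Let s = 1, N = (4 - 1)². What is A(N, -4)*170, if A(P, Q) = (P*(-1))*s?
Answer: -1530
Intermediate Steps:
N = 9 (N = 3² = 9)
A(P, Q) = -P (A(P, Q) = (P*(-1))*1 = -P*1 = -P)
A(N, -4)*170 = -1*9*170 = -9*170 = -1530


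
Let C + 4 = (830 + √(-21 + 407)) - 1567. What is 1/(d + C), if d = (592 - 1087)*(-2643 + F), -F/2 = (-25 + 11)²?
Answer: 750792/1127377254335 - √386/2254754508670 ≈ 6.6595e-7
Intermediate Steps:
F = -392 (F = -2*(-25 + 11)² = -2*(-14)² = -2*196 = -392)
d = 1502325 (d = (592 - 1087)*(-2643 - 392) = -495*(-3035) = 1502325)
C = -741 + √386 (C = -4 + ((830 + √(-21 + 407)) - 1567) = -4 + ((830 + √386) - 1567) = -4 + (-737 + √386) = -741 + √386 ≈ -721.35)
1/(d + C) = 1/(1502325 + (-741 + √386)) = 1/(1501584 + √386)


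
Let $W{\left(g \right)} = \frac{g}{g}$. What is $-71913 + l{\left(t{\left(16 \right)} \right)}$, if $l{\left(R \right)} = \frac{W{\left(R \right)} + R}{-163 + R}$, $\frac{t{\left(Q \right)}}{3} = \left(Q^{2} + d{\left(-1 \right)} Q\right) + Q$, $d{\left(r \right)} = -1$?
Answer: $- \frac{43506596}{605} \approx -71912.0$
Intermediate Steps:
$W{\left(g \right)} = 1$
$t{\left(Q \right)} = 3 Q^{2}$ ($t{\left(Q \right)} = 3 \left(\left(Q^{2} - Q\right) + Q\right) = 3 Q^{2}$)
$l{\left(R \right)} = \frac{1 + R}{-163 + R}$
$-71913 + l{\left(t{\left(16 \right)} \right)} = -71913 + \frac{1 + 3 \cdot 16^{2}}{-163 + 3 \cdot 16^{2}} = -71913 + \frac{1 + 3 \cdot 256}{-163 + 3 \cdot 256} = -71913 + \frac{1 + 768}{-163 + 768} = -71913 + \frac{1}{605} \cdot 769 = -71913 + \frac{769}{605} = - \frac{43506596}{605}$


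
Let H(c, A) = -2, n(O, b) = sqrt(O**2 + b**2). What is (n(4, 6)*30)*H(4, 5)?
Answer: -120*sqrt(13) ≈ -432.67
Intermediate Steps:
(n(4, 6)*30)*H(4, 5) = (sqrt(4**2 + 6**2)*30)*(-2) = (sqrt(16 + 36)*30)*(-2) = (sqrt(52)*30)*(-2) = ((2*sqrt(13))*30)*(-2) = (60*sqrt(13))*(-2) = -120*sqrt(13)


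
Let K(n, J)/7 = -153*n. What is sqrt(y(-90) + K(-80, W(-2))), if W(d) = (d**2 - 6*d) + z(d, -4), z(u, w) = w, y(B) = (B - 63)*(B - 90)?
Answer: 6*sqrt(3145) ≈ 336.48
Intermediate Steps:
y(B) = (-90 + B)*(-63 + B) (y(B) = (-63 + B)*(-90 + B) = (-90 + B)*(-63 + B))
W(d) = -4 + d**2 - 6*d (W(d) = (d**2 - 6*d) - 4 = -4 + d**2 - 6*d)
K(n, J) = -1071*n (K(n, J) = 7*(-153*n) = -1071*n)
sqrt(y(-90) + K(-80, W(-2))) = sqrt((5670 + (-90)**2 - 153*(-90)) - 1071*(-80)) = sqrt((5670 + 8100 + 13770) + 85680) = sqrt(27540 + 85680) = sqrt(113220) = 6*sqrt(3145)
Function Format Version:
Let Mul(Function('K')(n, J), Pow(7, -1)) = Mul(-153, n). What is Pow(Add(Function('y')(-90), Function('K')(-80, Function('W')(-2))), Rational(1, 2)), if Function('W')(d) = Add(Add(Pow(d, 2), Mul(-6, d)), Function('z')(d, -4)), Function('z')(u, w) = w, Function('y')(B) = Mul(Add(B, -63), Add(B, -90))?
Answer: Mul(6, Pow(3145, Rational(1, 2))) ≈ 336.48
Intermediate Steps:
Function('y')(B) = Mul(Add(-90, B), Add(-63, B)) (Function('y')(B) = Mul(Add(-63, B), Add(-90, B)) = Mul(Add(-90, B), Add(-63, B)))
Function('W')(d) = Add(-4, Pow(d, 2), Mul(-6, d)) (Function('W')(d) = Add(Add(Pow(d, 2), Mul(-6, d)), -4) = Add(-4, Pow(d, 2), Mul(-6, d)))
Function('K')(n, J) = Mul(-1071, n) (Function('K')(n, J) = Mul(7, Mul(-153, n)) = Mul(-1071, n))
Pow(Add(Function('y')(-90), Function('K')(-80, Function('W')(-2))), Rational(1, 2)) = Pow(Add(Add(5670, Pow(-90, 2), Mul(-153, -90)), Mul(-1071, -80)), Rational(1, 2)) = Pow(Add(Add(5670, 8100, 13770), 85680), Rational(1, 2)) = Pow(Add(27540, 85680), Rational(1, 2)) = Pow(113220, Rational(1, 2)) = Mul(6, Pow(3145, Rational(1, 2)))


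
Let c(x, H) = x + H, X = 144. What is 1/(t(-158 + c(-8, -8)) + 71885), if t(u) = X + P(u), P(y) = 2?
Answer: 1/72031 ≈ 1.3883e-5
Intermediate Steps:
c(x, H) = H + x
t(u) = 146 (t(u) = 144 + 2 = 146)
1/(t(-158 + c(-8, -8)) + 71885) = 1/(146 + 71885) = 1/72031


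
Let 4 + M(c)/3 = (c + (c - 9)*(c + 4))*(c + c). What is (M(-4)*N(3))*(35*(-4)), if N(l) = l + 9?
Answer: -141120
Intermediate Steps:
N(l) = 9 + l
M(c) = -12 + 6*c*(c + (-9 + c)*(4 + c)) (M(c) = -12 + 3*((c + (c - 9)*(c + 4))*(c + c)) = -12 + 3*((c + (-9 + c)*(4 + c))*(2*c)) = -12 + 3*(2*c*(c + (-9 + c)*(4 + c))) = -12 + 6*c*(c + (-9 + c)*(4 + c)))
(M(-4)*N(3))*(35*(-4)) = ((-12 - 216*(-4) - 24*(-4)² + 6*(-4)³)*(9 + 3))*(35*(-4)) = ((-12 + 864 - 24*16 + 6*(-64))*12)*(-140) = ((-12 + 864 - 384 - 384)*12)*(-140) = (84*12)*(-140) = 1008*(-140) = -141120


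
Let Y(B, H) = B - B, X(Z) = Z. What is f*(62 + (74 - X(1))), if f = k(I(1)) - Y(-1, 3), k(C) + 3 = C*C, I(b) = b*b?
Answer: -270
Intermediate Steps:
I(b) = b²
k(C) = -3 + C² (k(C) = -3 + C*C = -3 + C²)
Y(B, H) = 0
f = -2 (f = (-3 + (1²)²) - 1*0 = (-3 + 1²) + 0 = (-3 + 1) + 0 = -2 + 0 = -2)
f*(62 + (74 - X(1))) = -2*(62 + (74 - 1*1)) = -2*(62 + (74 - 1)) = -2*(62 + 73) = -2*135 = -270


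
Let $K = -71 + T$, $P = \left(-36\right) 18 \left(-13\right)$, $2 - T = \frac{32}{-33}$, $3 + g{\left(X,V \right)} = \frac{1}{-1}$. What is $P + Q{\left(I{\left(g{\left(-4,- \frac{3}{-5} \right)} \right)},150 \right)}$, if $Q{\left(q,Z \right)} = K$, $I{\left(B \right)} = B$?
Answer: $\frac{275747}{33} \approx 8356.0$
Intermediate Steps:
$g{\left(X,V \right)} = -4$ ($g{\left(X,V \right)} = -3 + \frac{1}{-1} = -3 - 1 = -4$)
$T = \frac{98}{33}$ ($T = 2 - \frac{32}{-33} = 2 - 32 \left(- \frac{1}{33}\right) = 2 - - \frac{32}{33} = 2 + \frac{32}{33} = \frac{98}{33} \approx 2.9697$)
$P = 8424$ ($P = \left(-648\right) \left(-13\right) = 8424$)
$K = - \frac{2245}{33}$ ($K = -71 + \frac{98}{33} = - \frac{2245}{33} \approx -68.03$)
$Q{\left(q,Z \right)} = - \frac{2245}{33}$
$P + Q{\left(I{\left(g{\left(-4,- \frac{3}{-5} \right)} \right)},150 \right)} = 8424 - \frac{2245}{33} = \frac{275747}{33}$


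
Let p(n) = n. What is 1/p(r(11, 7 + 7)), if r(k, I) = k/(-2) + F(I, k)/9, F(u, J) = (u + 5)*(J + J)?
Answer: 18/737 ≈ 0.024423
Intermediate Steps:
F(u, J) = 2*J*(5 + u) (F(u, J) = (5 + u)*(2*J) = 2*J*(5 + u))
r(k, I) = -k/2 + 2*k*(5 + I)/9 (r(k, I) = k/(-2) + (2*k*(5 + I))/9 = k*(-1/2) + (2*k*(5 + I))*(1/9) = -k/2 + 2*k*(5 + I)/9)
1/p(r(11, 7 + 7)) = 1/((1/18)*11*(11 + 4*(7 + 7))) = 1/((1/18)*11*(11 + 4*14)) = 1/((1/18)*11*(11 + 56)) = 1/((1/18)*11*67) = 1/(737/18) = 18/737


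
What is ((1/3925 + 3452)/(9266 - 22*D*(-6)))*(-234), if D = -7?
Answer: -1585244817/16371175 ≈ -96.831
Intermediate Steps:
((1/3925 + 3452)/(9266 - 22*D*(-6)))*(-234) = ((1/3925 + 3452)/(9266 - 22*(-7)*(-6)))*(-234) = ((1/3925 + 3452)/(9266 + 154*(-6)))*(-234) = (13549101/(3925*(9266 - 924)))*(-234) = ((13549101/3925)/8342)*(-234) = ((13549101/3925)*(1/8342))*(-234) = (13549101/32742350)*(-234) = -1585244817/16371175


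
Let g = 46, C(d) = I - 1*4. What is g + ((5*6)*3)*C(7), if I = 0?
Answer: -314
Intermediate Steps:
C(d) = -4 (C(d) = 0 - 1*4 = 0 - 4 = -4)
g + ((5*6)*3)*C(7) = 46 + ((5*6)*3)*(-4) = 46 + (30*3)*(-4) = 46 + 90*(-4) = 46 - 360 = -314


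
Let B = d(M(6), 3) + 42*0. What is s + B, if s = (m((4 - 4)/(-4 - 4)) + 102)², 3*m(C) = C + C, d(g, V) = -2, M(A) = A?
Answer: 10402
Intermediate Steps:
m(C) = 2*C/3 (m(C) = (C + C)/3 = (2*C)/3 = 2*C/3)
s = 10404 (s = (2*((4 - 4)/(-4 - 4))/3 + 102)² = (2*(0/(-8))/3 + 102)² = (2*(0*(-⅛))/3 + 102)² = ((⅔)*0 + 102)² = (0 + 102)² = 102² = 10404)
B = -2 (B = -2 + 42*0 = -2 + 0 = -2)
s + B = 10404 - 2 = 10402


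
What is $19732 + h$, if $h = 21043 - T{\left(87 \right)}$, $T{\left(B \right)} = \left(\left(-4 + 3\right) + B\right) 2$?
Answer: $40603$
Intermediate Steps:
$T{\left(B \right)} = -2 + 2 B$ ($T{\left(B \right)} = \left(-1 + B\right) 2 = -2 + 2 B$)
$h = 20871$ ($h = 21043 - \left(-2 + 2 \cdot 87\right) = 21043 - \left(-2 + 174\right) = 21043 - 172 = 20871$)
$19732 + h = 19732 + 20871 = 40603$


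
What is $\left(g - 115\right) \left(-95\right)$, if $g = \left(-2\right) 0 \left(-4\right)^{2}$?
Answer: $10925$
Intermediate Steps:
$g = 0$ ($g = 0 \cdot 16 = 0$)
$\left(g - 115\right) \left(-95\right) = \left(0 - 115\right) \left(-95\right) = \left(-115\right) \left(-95\right) = 10925$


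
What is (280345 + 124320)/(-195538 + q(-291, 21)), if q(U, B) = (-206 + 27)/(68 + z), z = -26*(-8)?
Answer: -111687540/53968667 ≈ -2.0695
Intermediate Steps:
z = 208
q(U, B) = -179/276 (q(U, B) = (-206 + 27)/(68 + 208) = -179/276)
(280345 + 124320)/(-195538 + q(-291, 21)) = (280345 + 124320)/(-195538 - 179/276) = 404665/(-53968667/276) = 404665*(-276/53968667) = -111687540/53968667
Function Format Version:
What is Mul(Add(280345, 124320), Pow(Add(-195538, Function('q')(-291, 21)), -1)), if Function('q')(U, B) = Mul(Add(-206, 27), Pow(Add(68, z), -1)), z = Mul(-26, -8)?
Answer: Rational(-111687540, 53968667) ≈ -2.0695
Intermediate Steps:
z = 208
Function('q')(U, B) = Rational(-179, 276) (Function('q')(U, B) = Mul(Add(-206, 27), Pow(Add(68, 208), -1)) = Mul(-179, Pow(276, -1)) = Mul(-179, Rational(1, 276)) = Rational(-179, 276))
Mul(Add(280345, 124320), Pow(Add(-195538, Function('q')(-291, 21)), -1)) = Mul(Add(280345, 124320), Pow(Add(-195538, Rational(-179, 276)), -1)) = Mul(404665, Pow(Rational(-53968667, 276), -1)) = Mul(404665, Rational(-276, 53968667)) = Rational(-111687540, 53968667)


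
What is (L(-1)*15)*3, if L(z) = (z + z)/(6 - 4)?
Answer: -45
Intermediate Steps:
L(z) = z (L(z) = (2*z)/2 = (2*z)*(½) = z)
(L(-1)*15)*3 = -1*15*3 = -15*3 = -45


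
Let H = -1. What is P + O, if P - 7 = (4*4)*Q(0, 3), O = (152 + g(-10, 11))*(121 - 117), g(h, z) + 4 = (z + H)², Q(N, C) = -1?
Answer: 983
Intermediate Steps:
g(h, z) = -4 + (-1 + z)² (g(h, z) = -4 + (z - 1)² = -4 + (-1 + z)²)
O = 992 (O = (152 + (-4 + (-1 + 11)²))*(121 - 117) = (152 + (-4 + 10²))*4 = (152 + (-4 + 100))*4 = (152 + 96)*4 = 248*4 = 992)
P = -9 (P = 7 + (4*4)*(-1) = 7 + 16*(-1) = 7 - 16 = -9)
P + O = -9 + 992 = 983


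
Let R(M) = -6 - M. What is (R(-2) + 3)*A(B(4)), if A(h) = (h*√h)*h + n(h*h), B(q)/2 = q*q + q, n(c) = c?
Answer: -1600 - 3200*√10 ≈ -11719.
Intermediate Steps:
B(q) = 2*q + 2*q² (B(q) = 2*(q*q + q) = 2*(q² + q) = 2*(q + q²) = 2*q + 2*q²)
A(h) = h² + h^(5/2) (A(h) = (h*√h)*h + h*h = h^(3/2)*h + h² = h^(5/2) + h² = h² + h^(5/2))
(R(-2) + 3)*A(B(4)) = ((-6 - 1*(-2)) + 3)*((2*4*(1 + 4))² + (2*4*(1 + 4))^(5/2)) = ((-6 + 2) + 3)*((2*4*5)² + (2*4*5)^(5/2)) = (-4 + 3)*(40² + 40^(5/2)) = -(1600 + 3200*√10) = -1600 - 3200*√10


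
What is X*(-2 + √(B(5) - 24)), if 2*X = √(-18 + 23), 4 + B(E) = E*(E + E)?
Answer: √110/2 - √5 ≈ 3.0080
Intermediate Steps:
B(E) = -4 + 2*E² (B(E) = -4 + E*(E + E) = -4 + E*(2*E) = -4 + 2*E²)
X = √5/2 (X = √(-18 + 23)/2 = √5/2 ≈ 1.1180)
X*(-2 + √(B(5) - 24)) = (√5/2)*(-2 + √((-4 + 2*5²) - 24)) = (√5/2)*(-2 + √((-4 + 2*25) - 24)) = (√5/2)*(-2 + √((-4 + 50) - 24)) = (√5/2)*(-2 + √(46 - 24)) = (√5/2)*(-2 + √22) = √5*(-2 + √22)/2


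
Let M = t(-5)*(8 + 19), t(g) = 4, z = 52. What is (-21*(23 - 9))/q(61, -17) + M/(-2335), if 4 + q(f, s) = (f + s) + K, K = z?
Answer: -348213/107410 ≈ -3.2419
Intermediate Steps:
K = 52
q(f, s) = 48 + f + s (q(f, s) = -4 + ((f + s) + 52) = -4 + (52 + f + s) = 48 + f + s)
M = 108 (M = 4*(8 + 19) = 4*27 = 108)
(-21*(23 - 9))/q(61, -17) + M/(-2335) = (-21*(23 - 9))/(48 + 61 - 17) + 108/(-2335) = -21*14/92 + 108*(-1/2335) = -294*1/92 - 108/2335 = -147/46 - 108/2335 = -348213/107410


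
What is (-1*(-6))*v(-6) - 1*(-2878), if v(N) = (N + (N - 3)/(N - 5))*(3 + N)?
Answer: 32684/11 ≈ 2971.3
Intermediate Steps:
v(N) = (3 + N)*(N + (-3 + N)/(-5 + N)) (v(N) = (N + (-3 + N)/(-5 + N))*(3 + N) = (3 + N)*(N + (-3 + N)/(-5 + N)))
(-1*(-6))*v(-6) - 1*(-2878) = (-1*(-6))*((-9 + (-6)³ - 1*(-6)² - 15*(-6))/(-5 - 6)) - 1*(-2878) = 6*((-9 - 216 - 1*36 + 90)/(-11)) + 2878 = 6*(-(-9 - 216 - 36 + 90)/11) + 2878 = 6*(-1/11*(-171)) + 2878 = 6*(171/11) + 2878 = 1026/11 + 2878 = 32684/11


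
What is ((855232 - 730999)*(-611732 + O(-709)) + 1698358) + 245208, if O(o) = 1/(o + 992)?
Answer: -21506686186937/283 ≈ -7.5995e+10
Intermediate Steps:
O(o) = 1/(992 + o)
((855232 - 730999)*(-611732 + O(-709)) + 1698358) + 245208 = ((855232 - 730999)*(-611732 + 1/(992 - 709)) + 1698358) + 245208 = (124233*(-611732 + 1/283) + 1698358) + 245208 = (124233*(-173120155/283) + 1698358) + 245208 = (-21507236216115/283 + 1698358) + 245208 = -21506755580801/283 + 245208 = -21506686186937/283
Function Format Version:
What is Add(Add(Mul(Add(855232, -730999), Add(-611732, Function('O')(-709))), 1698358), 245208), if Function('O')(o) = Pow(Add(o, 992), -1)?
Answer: Rational(-21506686186937, 283) ≈ -7.5995e+10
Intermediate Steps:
Function('O')(o) = Pow(Add(992, o), -1)
Add(Add(Mul(Add(855232, -730999), Add(-611732, Function('O')(-709))), 1698358), 245208) = Add(Add(Mul(Add(855232, -730999), Add(-611732, Pow(Add(992, -709), -1))), 1698358), 245208) = Add(Add(Mul(124233, Add(-611732, Pow(283, -1))), 1698358), 245208) = Add(Add(Mul(124233, Add(-611732, Rational(1, 283))), 1698358), 245208) = Add(Add(Mul(124233, Rational(-173120155, 283)), 1698358), 245208) = Add(Add(Rational(-21507236216115, 283), 1698358), 245208) = Add(Rational(-21506755580801, 283), 245208) = Rational(-21506686186937, 283)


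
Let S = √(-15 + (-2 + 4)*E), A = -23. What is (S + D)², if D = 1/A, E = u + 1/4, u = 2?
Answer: (2 - 23*I*√42)²/2116 ≈ -10.498 - 0.28177*I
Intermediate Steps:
E = 9/4 (E = 2 + 1/4 = 2 + ¼ = 9/4 ≈ 2.2500)
D = -1/23 (D = 1/(-23) = -1/23 ≈ -0.043478)
S = I*√42/2 (S = √(-15 + (-2 + 4)*(9/4)) = √(-15 + 2*(9/4)) = √(-15 + 9/2) = √(-21/2) = I*√42/2 ≈ 3.2404*I)
(S + D)² = (I*√42/2 - 1/23)² = (-1/23 + I*√42/2)²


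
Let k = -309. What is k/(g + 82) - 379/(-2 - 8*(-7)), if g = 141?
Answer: -101203/12042 ≈ -8.4042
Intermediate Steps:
k/(g + 82) - 379/(-2 - 8*(-7)) = -309/(141 + 82) - 379/(-2 - 8*(-7)) = -309/223 - 379/(-2 + 56) = -309*1/223 - 379/54 = -309/223 - 379*1/54 = -309/223 - 379/54 = -101203/12042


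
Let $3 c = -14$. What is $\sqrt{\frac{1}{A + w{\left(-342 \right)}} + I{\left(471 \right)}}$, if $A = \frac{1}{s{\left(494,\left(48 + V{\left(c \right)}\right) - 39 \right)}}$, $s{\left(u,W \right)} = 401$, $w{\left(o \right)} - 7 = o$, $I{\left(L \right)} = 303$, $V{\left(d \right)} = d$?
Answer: $\frac{\sqrt{607530007726}}{44778} \approx 17.407$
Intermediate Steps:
$c = - \frac{14}{3}$ ($c = \frac{1}{3} \left(-14\right) = - \frac{14}{3} \approx -4.6667$)
$w{\left(o \right)} = 7 + o$
$A = \frac{1}{401} \approx 0.0024938$
$\sqrt{\frac{1}{A + w{\left(-342 \right)}} + I{\left(471 \right)}} = \sqrt{\frac{1}{\frac{1}{401} + \left(7 - 342\right)} + 303} = \sqrt{\frac{1}{\frac{1}{401} - 335} + 303} = \sqrt{\frac{1}{- \frac{134334}{401}} + 303} = \sqrt{- \frac{401}{134334} + 303} = \sqrt{\frac{40702801}{134334}} = \frac{\sqrt{607530007726}}{44778}$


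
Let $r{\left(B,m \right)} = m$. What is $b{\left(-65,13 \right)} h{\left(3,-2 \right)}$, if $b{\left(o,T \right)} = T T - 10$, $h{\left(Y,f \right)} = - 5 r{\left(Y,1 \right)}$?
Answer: $-795$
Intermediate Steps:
$h{\left(Y,f \right)} = -5$ ($h{\left(Y,f \right)} = \left(-5\right) 1 = -5$)
$b{\left(o,T \right)} = -10 + T^{2}$ ($b{\left(o,T \right)} = T^{2} - 10 = -10 + T^{2}$)
$b{\left(-65,13 \right)} h{\left(3,-2 \right)} = \left(-10 + 13^{2}\right) \left(-5\right) = \left(-10 + 169\right) \left(-5\right) = 159 \left(-5\right) = -795$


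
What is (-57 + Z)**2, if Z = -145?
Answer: 40804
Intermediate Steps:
(-57 + Z)**2 = (-57 - 145)**2 = (-202)**2 = 40804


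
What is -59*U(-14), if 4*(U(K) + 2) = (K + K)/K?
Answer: 177/2 ≈ 88.500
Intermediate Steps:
U(K) = -3/2 (U(K) = -2 + ((K + K)/K)/4 = -2 + ((2*K)/K)/4 = -2 + (1/4)*2 = -2 + 1/2 = -3/2)
-59*U(-14) = -59*(-3/2) = 177/2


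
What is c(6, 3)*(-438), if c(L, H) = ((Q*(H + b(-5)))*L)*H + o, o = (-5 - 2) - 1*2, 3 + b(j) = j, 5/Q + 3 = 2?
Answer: -193158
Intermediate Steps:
Q = -5 (Q = 5/(-3 + 2) = 5/(-1) = 5*(-1) = -5)
b(j) = -3 + j
o = -9 (o = -7 - 2 = -9)
c(L, H) = -9 + H*L*(40 - 5*H) (c(L, H) = ((-5*(H + (-3 - 5)))*L)*H - 9 = ((-5*(H - 8))*L)*H - 9 = ((-5*(-8 + H))*L)*H - 9 = ((40 - 5*H)*L)*H - 9 = (L*(40 - 5*H))*H - 9 = H*L*(40 - 5*H) - 9 = -9 + H*L*(40 - 5*H))
c(6, 3)*(-438) = (-9 - 5*6*3² + 40*3*6)*(-438) = (-9 - 5*6*9 + 720)*(-438) = (-9 - 270 + 720)*(-438) = 441*(-438) = -193158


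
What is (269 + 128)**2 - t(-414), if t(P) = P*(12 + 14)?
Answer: 168373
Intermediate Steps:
t(P) = 26*P (t(P) = P*26 = 26*P)
(269 + 128)**2 - t(-414) = (269 + 128)**2 - 26*(-414) = 397**2 - 1*(-10764) = 157609 + 10764 = 168373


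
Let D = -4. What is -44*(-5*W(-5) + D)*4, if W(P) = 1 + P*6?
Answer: -24816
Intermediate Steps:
W(P) = 1 + 6*P
-44*(-5*W(-5) + D)*4 = -44*(-5*(1 + 6*(-5)) - 4)*4 = -44*(-5*(1 - 30) - 4)*4 = -44*(-5*(-29) - 4)*4 = -44*(145 - 4)*4 = -44*141*4 = -6204*4 = -24816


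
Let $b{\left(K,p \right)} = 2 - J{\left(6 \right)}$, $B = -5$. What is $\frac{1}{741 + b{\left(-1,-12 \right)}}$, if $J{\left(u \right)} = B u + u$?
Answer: $\frac{1}{767} \approx 0.0013038$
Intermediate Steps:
$J{\left(u \right)} = - 4 u$ ($J{\left(u \right)} = - 5 u + u = - 4 u$)
$b{\left(K,p \right)} = 26$ ($b{\left(K,p \right)} = 2 - \left(-4\right) 6 = 2 - -24 = 2 + 24 = 26$)
$\frac{1}{741 + b{\left(-1,-12 \right)}} = \frac{1}{741 + 26} = \frac{1}{767}$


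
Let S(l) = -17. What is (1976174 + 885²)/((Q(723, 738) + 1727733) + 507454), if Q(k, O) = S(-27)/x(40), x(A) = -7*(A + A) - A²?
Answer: 5960301840/4828003937 ≈ 1.2345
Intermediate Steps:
x(A) = -A² - 14*A (x(A) = -14*A - A² = -A² - 14*A)
Q(k, O) = 17/2160 (Q(k, O) = -17*(-1/(40*(14 + 40))) = -17/((-1*40*54)) = -17/(-2160) = -17*(-1/2160) = 17/2160)
(1976174 + 885²)/((Q(723, 738) + 1727733) + 507454) = (1976174 + 885²)/((17/2160 + 1727733) + 507454) = (1976174 + 783225)/(3731903297/2160 + 507454) = 2759399/(4828003937/2160) = 2759399*(2160/4828003937) = 5960301840/4828003937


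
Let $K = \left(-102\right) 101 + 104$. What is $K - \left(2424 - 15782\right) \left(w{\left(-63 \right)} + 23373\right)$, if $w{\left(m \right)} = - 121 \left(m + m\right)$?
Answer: $515862404$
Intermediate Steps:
$w{\left(m \right)} = - 242 m$ ($w{\left(m \right)} = - 121 \cdot 2 m = - 242 m$)
$K = -10198$ ($K = -10302 + 104 = -10198$)
$K - \left(2424 - 15782\right) \left(w{\left(-63 \right)} + 23373\right) = -10198 - \left(2424 - 15782\right) \left(\left(-242\right) \left(-63\right) + 23373\right) = -10198 - - 13358 \left(15246 + 23373\right) = -10198 - \left(-13358\right) 38619 = -10198 - -515872602 = -10198 + 515872602 = 515862404$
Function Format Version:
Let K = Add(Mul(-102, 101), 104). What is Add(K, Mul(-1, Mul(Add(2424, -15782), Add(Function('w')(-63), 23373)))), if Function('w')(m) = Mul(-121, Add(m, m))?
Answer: 515862404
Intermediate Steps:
Function('w')(m) = Mul(-242, m) (Function('w')(m) = Mul(-121, Mul(2, m)) = Mul(-242, m))
K = -10198 (K = Add(-10302, 104) = -10198)
Add(K, Mul(-1, Mul(Add(2424, -15782), Add(Function('w')(-63), 23373)))) = Add(-10198, Mul(-1, Mul(Add(2424, -15782), Add(Mul(-242, -63), 23373)))) = Add(-10198, Mul(-1, Mul(-13358, Add(15246, 23373)))) = Add(-10198, Mul(-1, Mul(-13358, 38619))) = Add(-10198, Mul(-1, -515872602)) = Add(-10198, 515872602) = 515862404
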